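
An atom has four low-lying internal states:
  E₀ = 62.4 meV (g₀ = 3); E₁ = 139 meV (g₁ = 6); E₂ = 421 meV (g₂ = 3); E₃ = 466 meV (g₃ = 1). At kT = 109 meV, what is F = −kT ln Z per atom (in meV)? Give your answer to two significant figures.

-130 meV

Eᵢ/kT = 0.5725, 1.275, 3.862, 4.275.
Z = Σ gᵢe^(−Eᵢ/kT) = 3·e^(−0.5725) + 6·e^(−1.275) + 3·e^(−3.862) + 1·e^(−4.275) = 1.692 + 1.677 + 0.06308 + 0.01391 = 3.446.
F = −kT ln Z = −109 × ln(3.446) = −109 × 1.237 = -130 meV.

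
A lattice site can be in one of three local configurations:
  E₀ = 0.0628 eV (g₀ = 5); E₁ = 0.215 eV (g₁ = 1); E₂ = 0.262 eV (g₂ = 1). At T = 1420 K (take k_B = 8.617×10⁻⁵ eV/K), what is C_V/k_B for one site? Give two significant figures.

0.16

k_BT = 8.617×10⁻⁵ × 1420 K = 0.1224 eV.
Eᵢ/kT = 0.5131, 1.757, 2.141.
Z = Σ gᵢe^(−Eᵢ/kT) = 5·e^(−0.5131) + 1·e^(−1.757) + 1·e^(−2.141) = 2.993 + 0.1726 + 0.1175 = 3.283.
⟨E⟩ = 0.07793 eV, ⟨E²⟩ = 0.008482 eV².
C_V/k_B = (⟨E²⟩ − ⟨E⟩²)/(kT)² = (0.008482 − 0.006073)/0.01498 = 0.16.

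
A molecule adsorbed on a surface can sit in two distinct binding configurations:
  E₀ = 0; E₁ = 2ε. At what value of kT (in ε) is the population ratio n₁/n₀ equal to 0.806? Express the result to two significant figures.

n₁/n₀ = exp[−(E₁−E₀)/kT] = 0.806.
⇒ (E₁−E₀)/kT = ln(1/0.806) = ln(1.241) = 0.2159.
kT = 2ε / 0.2159 = 9.3 ε.

9.3 ε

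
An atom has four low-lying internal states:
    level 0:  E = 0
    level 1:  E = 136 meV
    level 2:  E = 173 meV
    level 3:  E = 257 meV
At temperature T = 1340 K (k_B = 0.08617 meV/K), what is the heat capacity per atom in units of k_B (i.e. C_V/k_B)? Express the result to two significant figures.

k_BT = 0.08617 × 1340 K = 115.5 meV.
Eᵢ/kT = 0, 1.177, 1.498, 2.225.
Z = Σ e^(−Eᵢ/kT) = e^(−0) + e^(−1.177) + e^(−1.498) + e^(−2.225) = 1.000 + 0.3082 + 0.2236 + 0.1081 = 1.640.
⟨E⟩ = 66.09 meV, ⟨E²⟩ = 11910 meV².
C_V/k_B = (⟨E²⟩ − ⟨E⟩²)/(kT)² = (11910 − 4368)/13340 = 0.57.

0.57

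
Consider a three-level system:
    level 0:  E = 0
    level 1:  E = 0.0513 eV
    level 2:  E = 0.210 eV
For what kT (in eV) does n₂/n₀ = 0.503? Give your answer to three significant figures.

n₂/n₀ = exp[−(E₂−E₀)/kT] = 0.503.
⇒ (E₂−E₀)/kT = ln(1/0.503) = ln(1.9881) = 0.68718.
kT = 0.210 eV / 0.68718 = 0.306 eV.

0.306 eV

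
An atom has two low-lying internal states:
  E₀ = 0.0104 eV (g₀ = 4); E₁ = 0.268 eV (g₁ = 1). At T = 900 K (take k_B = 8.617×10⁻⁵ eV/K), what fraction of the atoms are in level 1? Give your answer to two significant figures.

0.0089

k_BT = 8.617×10⁻⁵ × 900 K = 0.07755 eV.
Eᵢ/kT = 0.1341, 3.456.
Z = Σ gᵢe^(−Eᵢ/kT) = 4·e^(−0.1341) + 1·e^(−3.456) = 3.498 + 0.03156 = 3.530.
P₁ = g₁ e^(−E₁/kT) / Z = 0.03156/3.530 = 0.0089.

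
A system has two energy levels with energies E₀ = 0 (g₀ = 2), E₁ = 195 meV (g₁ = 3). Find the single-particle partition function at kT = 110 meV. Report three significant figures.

Eᵢ/kT = 0, 1.7727.
Z = Σ gᵢe^(−Eᵢ/kT) = 2·e^(−0) + 3·e^(−1.7727) = 2.0000 + 0.50962 = 2.5096.

Z = 2.51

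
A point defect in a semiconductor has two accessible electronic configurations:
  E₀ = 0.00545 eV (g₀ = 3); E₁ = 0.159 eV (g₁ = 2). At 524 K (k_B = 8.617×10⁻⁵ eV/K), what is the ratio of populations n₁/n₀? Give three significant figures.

0.0222

k_BT = 8.617×10⁻⁵ × 524 K = 0.045153 eV.
n₁/n₀ = (g₁/g₀) exp[−(E₁−E₀)/kT] = (2/3) × exp(−(0.15355 eV)/(0.045153 eV)) = (2/3) × exp(-3.4007) = 0.0222.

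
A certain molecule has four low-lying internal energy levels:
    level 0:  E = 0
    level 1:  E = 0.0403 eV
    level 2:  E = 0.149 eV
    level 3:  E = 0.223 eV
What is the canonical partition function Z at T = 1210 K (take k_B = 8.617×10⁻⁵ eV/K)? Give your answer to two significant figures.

Z = 2.0

k_BT = 8.617×10⁻⁵ × 1210 K = 0.1043 eV.
Eᵢ/kT = 0, 0.3864, 1.429, 2.138.
Z = Σ e^(−Eᵢ/kT) = e^(−0) + e^(−0.3864) + e^(−1.429) + e^(−2.138) = 1.000 + 0.6795 + 0.2395 + 0.1179 = 2.037.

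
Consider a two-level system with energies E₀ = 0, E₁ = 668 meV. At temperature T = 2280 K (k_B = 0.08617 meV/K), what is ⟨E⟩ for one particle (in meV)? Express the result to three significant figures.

k_BT = 0.08617 × 2280 K = 196.47 meV.
Eᵢ/kT = 0, 3.4000.
Z = Σ e^(−Eᵢ/kT) = e^(−0) + e^(−3.4000) = 1.0000 + 0.033373 = 1.0334.
⟨E⟩ = Σ Eᵢ e^(−Eᵢ/kT) / Z = (0·1.0000 + 668·0.033373) / 1.0334 = 21.6 meV.

21.6 meV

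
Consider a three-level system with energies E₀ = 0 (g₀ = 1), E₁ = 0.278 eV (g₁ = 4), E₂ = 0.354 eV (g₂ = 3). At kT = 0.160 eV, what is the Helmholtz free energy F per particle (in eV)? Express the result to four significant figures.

-0.1135 eV

Eᵢ/kT = 0, 1.73750, 2.21250.
Z = Σ gᵢe^(−Eᵢ/kT) = 1·e^(−0) + 4·e^(−1.73750) + 3·e^(−2.21250) = 1.00000 + 0.703839 + 0.328280 = 2.03212.
F = −kT ln Z = −0.160 × ln(2.03212) = −0.160 × 0.709080 = -0.1135 eV.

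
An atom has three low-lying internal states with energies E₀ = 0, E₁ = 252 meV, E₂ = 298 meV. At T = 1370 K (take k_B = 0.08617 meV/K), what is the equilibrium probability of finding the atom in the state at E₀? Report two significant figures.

0.83

k_BT = 0.08617 × 1370 K = 118.1 meV.
Eᵢ/kT = 0, 2.134, 2.523.
Z = Σ e^(−Eᵢ/kT) = e^(−0) + e^(−2.134) + e^(−2.523) = 1.000 + 0.1184 + 0.08022 = 1.199.
P₀ = e^(−E₀/kT) / Z = 1.000/1.199 = 0.83.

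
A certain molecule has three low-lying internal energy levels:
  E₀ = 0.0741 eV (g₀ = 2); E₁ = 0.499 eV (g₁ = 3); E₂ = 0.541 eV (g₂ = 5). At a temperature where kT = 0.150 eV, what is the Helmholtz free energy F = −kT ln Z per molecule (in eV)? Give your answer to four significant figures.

Eᵢ/kT = 0.494000, 3.32667, 3.60667.
Z = Σ gᵢe^(−Eᵢ/kT) = 2·e^(−0.494000) + 3·e^(−3.32667) + 5·e^(−3.60667) = 1.22036 + 0.107737 + 0.135710 = 1.46381.
F = −kT ln Z = −0.150 × ln(1.46381) = −0.150 × 0.381043 = -0.05716 eV.

-0.05716 eV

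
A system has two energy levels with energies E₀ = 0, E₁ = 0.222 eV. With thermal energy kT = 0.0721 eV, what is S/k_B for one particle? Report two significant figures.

0.18

Eᵢ/kT = 0, 3.079.
Z = Σ e^(−Eᵢ/kT) = e^(−0) + e^(−3.079) = 1.000 + 0.04601 = 1.046.
⟨E⟩ = Σ EᵢPᵢ = 0.009765 eV.
S/k_B = ln Z + ⟨E⟩/kT = ln(1.046) + 0.009765/0.0721 = 0.04497 + 0.1354 = 0.18.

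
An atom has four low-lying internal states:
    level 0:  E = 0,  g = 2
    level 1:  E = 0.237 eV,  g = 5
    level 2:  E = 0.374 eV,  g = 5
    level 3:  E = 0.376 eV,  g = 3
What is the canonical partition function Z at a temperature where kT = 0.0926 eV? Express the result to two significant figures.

Eᵢ/kT = 0, 2.559, 4.039, 4.060.
Z = Σ gᵢe^(−Eᵢ/kT) = 2·e^(−0) + 5·e^(−2.559) + 5·e^(−4.039) + 3·e^(−4.060) = 2.000 + 0.3869 + 0.08808 + 0.05175 = 2.527.

Z = 2.5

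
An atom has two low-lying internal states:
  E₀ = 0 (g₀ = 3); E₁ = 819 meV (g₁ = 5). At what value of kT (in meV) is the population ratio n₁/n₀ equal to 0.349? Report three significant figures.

524 meV

n₁/n₀ = (g₁/g₀) exp[−(E₁−E₀)/kT] = 0.349.
⇒ (E₁−E₀)/kT = ln((5/3)/0.349) = ln(4.7755) = 1.5635.
kT = 819 meV / 1.5635 = 524 meV.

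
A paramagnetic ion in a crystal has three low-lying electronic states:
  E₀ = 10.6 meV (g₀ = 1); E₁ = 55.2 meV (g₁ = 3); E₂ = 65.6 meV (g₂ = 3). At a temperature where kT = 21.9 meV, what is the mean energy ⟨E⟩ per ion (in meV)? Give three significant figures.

29.5 meV

Eᵢ/kT = 0.48402, 2.5205, 2.9954.
Z = Σ gᵢe^(−Eᵢ/kT) = 1·e^(−0.48402) + 3·e^(−2.5205) + 3·e^(−2.9954) = 0.61630 + 0.24126 + 0.15005 = 1.0076.
⟨E⟩ = Σ Eᵢ gᵢe^(−Eᵢ/kT) / Z = (10.6·0.61630 + 55.2·0.24126 + 65.6·0.15005) / 1.0076 = 29.5 meV.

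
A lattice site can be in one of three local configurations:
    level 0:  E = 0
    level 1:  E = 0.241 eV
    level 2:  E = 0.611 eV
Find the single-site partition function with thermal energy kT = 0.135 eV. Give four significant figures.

Z = 1.179

Eᵢ/kT = 0, 1.78519, 4.52593.
Z = Σ e^(−Eᵢ/kT) = e^(−0) + e^(−1.78519) + e^(−4.52593) = 1.00000 + 0.167765 + 0.0108246 = 1.17859.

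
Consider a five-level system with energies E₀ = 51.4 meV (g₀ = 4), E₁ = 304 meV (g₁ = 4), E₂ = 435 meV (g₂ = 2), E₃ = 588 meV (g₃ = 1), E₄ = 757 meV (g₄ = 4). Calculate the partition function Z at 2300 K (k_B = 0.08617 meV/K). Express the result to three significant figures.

Z = 4.31

k_BT = 0.08617 × 2300 K = 198.19 meV.
Eᵢ/kT = 0.25935, 1.5339, 2.1949, 2.9668, 3.8196.
Z = Σ gᵢe^(−Eᵢ/kT) = 4·e^(−0.25935) + 4·e^(−1.5339) + 2·e^(−2.1949) + 1·e^(−2.9668) + 4·e^(−3.8196) = 3.0862 + 0.86277 + 0.22274 + 0.051468 + 0.087746 = 4.3109.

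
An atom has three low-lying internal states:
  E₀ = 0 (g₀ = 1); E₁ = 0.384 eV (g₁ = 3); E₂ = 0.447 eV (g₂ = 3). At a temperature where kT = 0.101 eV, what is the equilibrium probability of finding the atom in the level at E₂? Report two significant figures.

Eᵢ/kT = 0, 3.802, 4.426.
Z = Σ gᵢe^(−Eᵢ/kT) = 1·e^(−0) + 3·e^(−3.802) + 3·e^(−4.426) = 1.000 + 0.06698 + 0.03589 = 1.103.
P₂ = g₂ e^(−E₂/kT) / Z = 0.03589/1.103 = 0.033.

0.033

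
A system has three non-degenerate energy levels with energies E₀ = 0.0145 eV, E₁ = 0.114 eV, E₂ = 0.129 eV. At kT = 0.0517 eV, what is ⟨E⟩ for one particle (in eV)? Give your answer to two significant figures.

0.036 eV

Eᵢ/kT = 0.2805, 2.205, 2.495.
Z = Σ e^(−Eᵢ/kT) = e^(−0.2805) + e^(−2.205) + e^(−2.495) = 0.7554 + 0.1103 + 0.08250 = 0.9482.
⟨E⟩ = Σ Eᵢ e^(−Eᵢ/kT) / Z = (0.0145·0.7554 + 0.114·0.1103 + 0.129·0.08250) / 0.9482 = 0.036 eV.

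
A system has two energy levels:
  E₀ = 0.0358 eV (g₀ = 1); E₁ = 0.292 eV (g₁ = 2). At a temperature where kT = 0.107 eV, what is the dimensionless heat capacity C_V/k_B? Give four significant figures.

0.7481

Eᵢ/kT = 0.334579, 2.72897.
Z = Σ gᵢe^(−Eᵢ/kT) = 1·e^(−0.334579) + 2·e^(−2.72897) = 0.715639 + 0.130573 = 0.846212.
⟨E⟩ = 0.0753324 eV, ⟨E²⟩ = 0.0142404 eV².
C_V/k_B = (⟨E²⟩ − ⟨E⟩²)/(kT)² = (0.0142404 − 0.00567497)/0.0114490 = 0.7481.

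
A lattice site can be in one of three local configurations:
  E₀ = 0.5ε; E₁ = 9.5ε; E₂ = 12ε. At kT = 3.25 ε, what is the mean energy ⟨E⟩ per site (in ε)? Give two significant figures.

Eᵢ/kT = 0.1538, 2.923, 3.692.
Z = Σ e^(−Eᵢ/kT) = e^(−0.1538) + e^(−2.923) + e^(−3.692) = 0.8574 + 0.05377 + 0.02492 = 0.9361.
⟨E⟩ = Σ Eᵢ e^(−Eᵢ/kT) / Z = (0.5·0.8574 + 9.5·0.05377 + 12·0.02492) / 0.9361 = 1.3 ε.

1.3 ε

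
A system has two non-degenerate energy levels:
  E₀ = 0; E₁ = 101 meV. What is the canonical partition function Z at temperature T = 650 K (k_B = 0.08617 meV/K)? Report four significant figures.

Z = 1.165

k_BT = 0.08617 × 650 K = 56.0105 meV.
Eᵢ/kT = 0, 1.80323.
Z = Σ e^(−Eᵢ/kT) = e^(−0) + e^(−1.80323) = 1.00000 + 0.164766 = 1.16477.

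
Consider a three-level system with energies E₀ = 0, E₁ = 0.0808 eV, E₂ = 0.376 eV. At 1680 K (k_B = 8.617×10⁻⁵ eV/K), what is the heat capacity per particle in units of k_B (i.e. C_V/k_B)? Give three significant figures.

k_BT = 8.617×10⁻⁵ × 1680 K = 0.14477 eV.
Eᵢ/kT = 0, 0.55813, 2.5972.
Z = Σ e^(−Eᵢ/kT) = e^(−0) + e^(−0.55813) + e^(−2.5972) = 1.0000 + 0.57228 + 0.074482 = 1.6468.
⟨E⟩ = 0.045085 eV, ⟨E²⟩ = 0.0086630 eV².
C_V/k_B = (⟨E²⟩ − ⟨E⟩²)/(kT)² = (0.0086630 − 0.0020327)/0.020958 = 0.316.

0.316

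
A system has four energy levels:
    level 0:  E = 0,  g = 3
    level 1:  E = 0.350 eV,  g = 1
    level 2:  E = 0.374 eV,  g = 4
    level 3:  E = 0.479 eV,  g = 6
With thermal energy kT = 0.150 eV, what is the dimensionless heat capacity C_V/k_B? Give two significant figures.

Eᵢ/kT = 0, 2.333, 2.493, 3.193.
Z = Σ gᵢe^(−Eᵢ/kT) = 3·e^(−0) + 1·e^(−2.333) + 4·e^(−2.493) + 6·e^(−3.193) = 3.000 + 0.09700 + 0.3306 + 0.2463 = 3.674.
⟨E⟩ = 0.07501 eV, ⟨E²⟩ = 0.03120 eV².
C_V/k_B = (⟨E²⟩ − ⟨E⟩²)/(kT)² = (0.03120 − 0.005627)/0.02250 = 1.1.

1.1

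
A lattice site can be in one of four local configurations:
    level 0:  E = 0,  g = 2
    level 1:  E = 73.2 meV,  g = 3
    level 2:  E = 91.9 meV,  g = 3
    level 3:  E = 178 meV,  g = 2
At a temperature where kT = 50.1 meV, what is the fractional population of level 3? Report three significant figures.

0.0177

Eᵢ/kT = 0, 1.4611, 1.8343, 3.5529.
Z = Σ gᵢe^(−Eᵢ/kT) = 2·e^(−0) + 3·e^(−1.4611) + 3·e^(−1.8343) + 2·e^(−3.5529) = 2.0000 + 0.69594 + 0.47918 + 0.057283 = 3.2324.
P₃ = g₃ e^(−E₃/kT) / Z = 0.057283/3.2324 = 0.0177.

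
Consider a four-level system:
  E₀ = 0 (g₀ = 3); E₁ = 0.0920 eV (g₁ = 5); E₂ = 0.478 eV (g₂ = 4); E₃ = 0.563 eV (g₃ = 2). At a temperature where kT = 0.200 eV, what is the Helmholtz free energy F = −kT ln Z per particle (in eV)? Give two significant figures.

Eᵢ/kT = 0, 0.4600, 2.390, 2.815.
Z = Σ gᵢe^(−Eᵢ/kT) = 3·e^(−0) + 5·e^(−0.4600) + 4·e^(−2.390) + 2·e^(−2.815) = 3.000 + 3.156 + 0.3665 + 0.1198 = 6.642.
F = −kT ln Z = −0.200 × ln(6.642) = −0.200 × 1.893 = -0.38 eV.

-0.38 eV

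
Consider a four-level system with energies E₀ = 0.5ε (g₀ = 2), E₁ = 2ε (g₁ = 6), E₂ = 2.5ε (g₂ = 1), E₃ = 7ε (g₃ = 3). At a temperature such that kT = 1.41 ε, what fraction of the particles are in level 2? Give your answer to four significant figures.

0.05575

Eᵢ/kT = 0.354610, 1.41844, 1.77305, 4.96454.
Z = Σ gᵢe^(−Eᵢ/kT) = 2·e^(−0.354610) + 6·e^(−1.41844) + 1·e^(−1.77305) + 3·e^(−4.96454) = 1.40289 + 1.45255 + 0.169814 + 0.0209435 = 3.04620.
P₂ = g₂ e^(−E₂/kT) / Z = 0.169814/3.04620 = 0.05575.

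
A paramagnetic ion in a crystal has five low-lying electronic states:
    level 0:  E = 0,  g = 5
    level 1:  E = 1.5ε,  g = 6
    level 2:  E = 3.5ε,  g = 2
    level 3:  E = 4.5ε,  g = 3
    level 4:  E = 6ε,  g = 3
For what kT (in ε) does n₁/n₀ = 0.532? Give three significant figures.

n₁/n₀ = (g₁/g₀) exp[−(E₁−E₀)/kT] = 0.532.
⇒ (E₁−E₀)/kT = ln((6/5)/0.532) = ln(2.2556) = 0.81342.
kT = 1.5ε / 0.81342 = 1.84 ε.

1.84 ε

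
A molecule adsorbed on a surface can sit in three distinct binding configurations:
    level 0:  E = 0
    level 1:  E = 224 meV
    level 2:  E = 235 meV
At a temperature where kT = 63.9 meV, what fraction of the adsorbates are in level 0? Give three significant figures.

0.948

Eᵢ/kT = 0, 3.5055, 3.6776.
Z = Σ e^(−Eᵢ/kT) = e^(−0) + e^(−3.5055) + e^(−3.6776) = 1.0000 + 0.030032 + 0.025284 = 1.0553.
P₀ = e^(−E₀/kT) / Z = 1.0000/1.0553 = 0.948.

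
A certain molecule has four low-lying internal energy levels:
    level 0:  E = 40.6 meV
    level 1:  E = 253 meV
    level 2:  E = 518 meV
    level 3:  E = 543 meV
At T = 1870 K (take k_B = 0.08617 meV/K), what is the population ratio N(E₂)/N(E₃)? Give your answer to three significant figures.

1.17

k_BT = 0.08617 × 1870 K = 161.14 meV.
n₂/n₃ = exp[−(E₂−E₃)/kT] = exp(−(-25 meV)/(161.14 meV)) = exp(0.15514) = 1.17.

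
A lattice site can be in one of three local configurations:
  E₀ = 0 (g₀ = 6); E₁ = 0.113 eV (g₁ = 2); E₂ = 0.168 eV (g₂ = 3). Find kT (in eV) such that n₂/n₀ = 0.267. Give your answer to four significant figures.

0.2678 eV

n₂/n₀ = (g₂/g₀) exp[−(E₂−E₀)/kT] = 0.267.
⇒ (E₂−E₀)/kT = ln((3/6)/0.267) = ln(1.87266) = 0.627360.
kT = 0.168 eV / 0.627360 = 0.2678 eV.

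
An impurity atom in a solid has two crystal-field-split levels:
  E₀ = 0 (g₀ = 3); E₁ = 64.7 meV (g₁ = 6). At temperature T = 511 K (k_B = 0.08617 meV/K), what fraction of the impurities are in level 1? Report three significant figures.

k_BT = 0.08617 × 511 K = 44.033 meV.
Eᵢ/kT = 0, 1.4694.
Z = Σ gᵢe^(−Eᵢ/kT) = 3·e^(−0) + 6·e^(−1.4694) = 3.0000 + 1.3804 = 4.3804.
P₁ = g₁ e^(−E₁/kT) / Z = 1.3804/4.3804 = 0.315.

0.315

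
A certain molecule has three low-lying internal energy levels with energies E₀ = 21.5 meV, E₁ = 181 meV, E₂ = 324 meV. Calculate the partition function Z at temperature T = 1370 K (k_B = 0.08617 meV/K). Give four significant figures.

Z = 1.114

k_BT = 0.08617 × 1370 K = 118.053 meV.
Eᵢ/kT = 0.182122, 1.53321, 2.74453.
Z = Σ e^(−Eᵢ/kT) = e^(−0.182122) + e^(−1.53321) + e^(−2.74453) = 0.833500 + 0.215842 + 0.0642785 = 1.11362.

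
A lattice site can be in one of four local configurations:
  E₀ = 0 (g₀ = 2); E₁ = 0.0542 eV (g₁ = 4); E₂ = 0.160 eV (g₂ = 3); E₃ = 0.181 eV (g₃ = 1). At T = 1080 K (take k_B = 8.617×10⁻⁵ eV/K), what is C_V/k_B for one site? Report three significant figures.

0.328

k_BT = 8.617×10⁻⁵ × 1080 K = 0.093064 eV.
Eᵢ/kT = 0, 0.58239, 1.7192, 1.9449.
Z = Σ gᵢe^(−Eᵢ/kT) = 2·e^(−0) + 4·e^(−0.58239) + 3·e^(−1.7192) + 1·e^(−1.9449) = 2.0000 + 2.2342 + 0.53763 + 0.14300 = 4.9148.
⟨E⟩ = 0.047407 eV, ⟨E²⟩ = 0.0050890 eV².
C_V/k_B = (⟨E²⟩ − ⟨E⟩²)/(kT)² = (0.0050890 − 0.0022474)/0.0086609 = 0.328.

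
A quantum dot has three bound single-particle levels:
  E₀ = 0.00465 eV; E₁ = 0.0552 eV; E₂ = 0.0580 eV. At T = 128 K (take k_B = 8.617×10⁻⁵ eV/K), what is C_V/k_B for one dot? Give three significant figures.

k_BT = 8.617×10⁻⁵ × 128 K = 0.011030 eV.
Eᵢ/kT = 0.42158, 5.0045, 5.2584.
Z = Σ e^(−Eᵢ/kT) = e^(−0.42158) + e^(−5.0045) + e^(−5.2584) = 0.65601 + 0.0067077 + 0.0052036 = 0.66792.
⟨E⟩ = 0.0055733 eV, ⟨E²⟩ = 0.000078045 eV².
C_V/k_B = (⟨E²⟩ − ⟨E⟩²)/(kT)² = (0.000078045 − 0.000031062)/0.00012166 = 0.386.

0.386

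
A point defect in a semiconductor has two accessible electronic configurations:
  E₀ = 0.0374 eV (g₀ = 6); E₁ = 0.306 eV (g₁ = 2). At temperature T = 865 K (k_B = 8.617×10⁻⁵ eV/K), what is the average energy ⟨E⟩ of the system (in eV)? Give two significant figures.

0.040 eV

k_BT = 8.617×10⁻⁵ × 865 K = 0.07454 eV.
Eᵢ/kT = 0.5017, 4.105.
Z = Σ gᵢe^(−Eᵢ/kT) = 6·e^(−0.5017) + 2·e^(−4.105) = 3.633 + 0.03298 = 3.666.
⟨E⟩ = Σ Eᵢ gᵢe^(−Eᵢ/kT) / Z = (0.0374·3.633 + 0.306·0.03298) / 3.666 = 0.040 eV.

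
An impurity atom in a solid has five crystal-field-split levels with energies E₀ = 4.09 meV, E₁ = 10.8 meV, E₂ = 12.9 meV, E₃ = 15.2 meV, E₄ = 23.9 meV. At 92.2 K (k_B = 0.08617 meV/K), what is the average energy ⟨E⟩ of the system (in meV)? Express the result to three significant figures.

8.96 meV

k_BT = 0.08617 × 92.2 K = 7.9449 meV.
Eᵢ/kT = 0.51480, 1.3594, 1.6237, 1.9132, 3.0082.
Z = Σ e^(−Eᵢ/kT) = e^(−0.51480) + e^(−1.3594) + e^(−1.6237) + e^(−1.9132) + e^(−3.0082) = 0.59762 + 0.25681 + 0.19717 + 0.14761 + 0.049380 = 1.2486.
⟨E⟩ = Σ Eᵢ e^(−Eᵢ/kT) / Z = (4.09·0.59762 + 10.8·0.25681 + 12.9·0.19717 + 15.2·0.14761 + 23.9·0.049380) / 1.2486 = 8.96 meV.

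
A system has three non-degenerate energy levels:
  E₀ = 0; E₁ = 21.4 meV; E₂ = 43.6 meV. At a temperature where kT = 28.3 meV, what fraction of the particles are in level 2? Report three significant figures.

Eᵢ/kT = 0, 0.75618, 1.5406.
Z = Σ e^(−Eᵢ/kT) = e^(−0) + e^(−0.75618) + e^(−1.5406) = 1.0000 + 0.46946 + 0.21425 = 1.6837.
P₂ = e^(−E₂/kT) / Z = 0.21425/1.6837 = 0.127.

0.127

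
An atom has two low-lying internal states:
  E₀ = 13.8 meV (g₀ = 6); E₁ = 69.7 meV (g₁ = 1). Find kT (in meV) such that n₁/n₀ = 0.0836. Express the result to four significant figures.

81.02 meV

n₁/n₀ = (g₁/g₀) exp[−(E₁−E₀)/kT] = 0.0836.
⇒ (E₁−E₀)/kT = ln((1/6)/0.0836) = ln(1.99362) = 0.689952.
kT = 55.9 meV / 0.689952 = 81.02 meV.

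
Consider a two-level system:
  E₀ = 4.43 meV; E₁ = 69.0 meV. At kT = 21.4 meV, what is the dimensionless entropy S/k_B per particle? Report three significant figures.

0.189

Eᵢ/kT = 0.20701, 3.2243.
Z = Σ e^(−Eᵢ/kT) = e^(−0.20701) + e^(−3.2243) = 0.81301 + 0.039784 = 0.85279.
⟨E⟩ = Σ EᵢPᵢ = 7.4423 meV.
S/k_B = ln Z + ⟨E⟩/kT = ln(0.85279) + 7.4423/21.4 = -0.15924 + 0.34777 = 0.189.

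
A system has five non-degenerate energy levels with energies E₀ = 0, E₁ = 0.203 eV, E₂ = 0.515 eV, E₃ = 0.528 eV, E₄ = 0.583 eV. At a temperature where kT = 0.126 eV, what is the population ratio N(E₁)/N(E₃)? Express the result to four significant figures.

n₁/n₃ = exp[−(E₁−E₃)/kT] = exp(−(-0.325 eV)/(0.126 eV)) = exp(2.57937) = 13.19.

13.19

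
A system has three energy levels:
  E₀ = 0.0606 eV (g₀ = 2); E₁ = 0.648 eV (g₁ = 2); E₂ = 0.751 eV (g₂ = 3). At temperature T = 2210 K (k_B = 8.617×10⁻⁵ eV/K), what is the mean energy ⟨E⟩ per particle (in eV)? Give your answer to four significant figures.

0.1108 eV

k_BT = 8.617×10⁻⁵ × 2210 K = 0.190436 eV.
Eᵢ/kT = 0.318217, 3.40272, 3.94358.
Z = Σ gᵢe^(−Eᵢ/kT) = 2·e^(−0.318217) + 2·e^(−3.40272) + 3·e^(−3.94358) = 1.45489 + 0.0665652 + 0.0581361 = 1.57959.
⟨E⟩ = Σ Eᵢ gᵢe^(−Eᵢ/kT) / Z = (0.0606·1.45489 + 0.648·0.0665652 + 0.751·0.0581361) / 1.57959 = 0.1108 eV.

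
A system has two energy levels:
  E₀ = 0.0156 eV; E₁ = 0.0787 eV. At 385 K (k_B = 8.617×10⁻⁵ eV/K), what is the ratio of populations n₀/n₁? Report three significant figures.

k_BT = 8.617×10⁻⁵ × 385 K = 0.033175 eV.
n₀/n₁ = exp[−(E₀−E₁)/kT] = exp(−(-0.0631 eV)/(0.033175 eV)) = exp(1.9020) = 6.70.

6.70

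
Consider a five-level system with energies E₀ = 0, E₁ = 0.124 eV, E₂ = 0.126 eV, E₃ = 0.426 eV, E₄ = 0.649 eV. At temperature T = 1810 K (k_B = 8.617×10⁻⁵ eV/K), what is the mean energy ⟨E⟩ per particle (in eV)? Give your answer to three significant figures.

k_BT = 8.617×10⁻⁵ × 1810 K = 0.15597 eV.
Eᵢ/kT = 0, 0.79502, 0.80785, 2.7313, 4.1611.
Z = Σ e^(−Eᵢ/kT) = e^(−0) + e^(−0.79502) + e^(−0.80785) + e^(−2.7313) + e^(−4.1611) = 1.0000 + 0.45157 + 0.44582 + 0.065135 + 0.015590 = 1.9781.
⟨E⟩ = Σ Eᵢ e^(−Eᵢ/kT) / Z = (0·1.0000 + 0.124·0.45157 + 0.126·0.44582 + 0.426·0.065135 + 0.649·0.015590) / 1.9781 = 0.0758 eV.

0.0758 eV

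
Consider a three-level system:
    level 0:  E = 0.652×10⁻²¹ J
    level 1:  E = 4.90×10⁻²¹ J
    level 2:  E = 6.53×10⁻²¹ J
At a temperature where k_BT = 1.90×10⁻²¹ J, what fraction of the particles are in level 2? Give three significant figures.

0.0393

Eᵢ/kT = 0.34316, 2.5789, 3.4368.
Z = Σ e^(−Eᵢ/kT) = e^(−0.34316) + e^(−2.5789) + e^(−3.4368) = 0.70952 + 0.075857 + 0.032167 = 0.81754.
P₂ = e^(−E₂/kT) / Z = 0.032167/0.81754 = 0.0393.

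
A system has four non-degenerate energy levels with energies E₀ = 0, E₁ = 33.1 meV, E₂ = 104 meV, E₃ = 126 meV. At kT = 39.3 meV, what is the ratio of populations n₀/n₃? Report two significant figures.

n₀/n₃ = exp[−(E₀−E₃)/kT] = exp(−(-126 meV)/(39.3 meV)) = exp(3.206) = 25.

25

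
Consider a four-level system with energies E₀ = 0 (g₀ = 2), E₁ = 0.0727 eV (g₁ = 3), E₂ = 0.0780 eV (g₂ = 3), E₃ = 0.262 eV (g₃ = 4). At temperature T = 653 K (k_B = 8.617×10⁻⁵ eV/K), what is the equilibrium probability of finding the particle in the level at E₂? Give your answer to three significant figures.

0.208

k_BT = 8.617×10⁻⁵ × 653 K = 0.056269 eV.
Eᵢ/kT = 0, 1.2920, 1.3862, 4.6562.
Z = Σ gᵢe^(−Eᵢ/kT) = 2·e^(−0) + 3·e^(−1.2920) + 3·e^(−1.3862) + 4·e^(−4.6562) = 2.0000 + 0.82416 + 0.75007 + 0.038010 = 3.6122.
P₂ = g₂ e^(−E₂/kT) / Z = 0.75007/3.6122 = 0.208.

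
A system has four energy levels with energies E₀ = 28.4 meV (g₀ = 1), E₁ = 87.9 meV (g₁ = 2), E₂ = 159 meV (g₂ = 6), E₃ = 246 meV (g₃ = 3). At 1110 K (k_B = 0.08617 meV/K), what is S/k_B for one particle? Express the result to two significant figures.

2.2

k_BT = 0.08617 × 1110 K = 95.65 meV.
Eᵢ/kT = 0.2969, 0.9190, 1.662, 2.572.
Z = Σ gᵢe^(−Eᵢ/kT) = 1·e^(−0.2969) + 2·e^(−0.9190) + 6·e^(−1.662) + 3·e^(−2.572) = 0.7431 + 0.7978 + 1.139 + 0.2291 = 2.909.
⟨E⟩ = Σ EᵢPᵢ = 113.0 meV.
S/k_B = ln Z + ⟨E⟩/kT = ln(2.909) + 113.0/95.65 = 1.068 + 1.181 = 2.2.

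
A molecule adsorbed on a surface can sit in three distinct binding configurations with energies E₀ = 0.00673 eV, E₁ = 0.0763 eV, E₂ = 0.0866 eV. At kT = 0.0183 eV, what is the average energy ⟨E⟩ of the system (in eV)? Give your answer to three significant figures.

0.00921 eV

Eᵢ/kT = 0.36776, 4.1694, 4.7322.
Z = Σ e^(−Eᵢ/kT) = e^(−0.36776) + e^(−4.1694) + e^(−4.7322) = 0.69228 + 0.015462 + 0.0088071 = 0.71655.
⟨E⟩ = Σ Eᵢ e^(−Eᵢ/kT) / Z = (0.00673·0.69228 + 0.0763·0.015462 + 0.0866·0.0088071) / 0.71655 = 0.00921 eV.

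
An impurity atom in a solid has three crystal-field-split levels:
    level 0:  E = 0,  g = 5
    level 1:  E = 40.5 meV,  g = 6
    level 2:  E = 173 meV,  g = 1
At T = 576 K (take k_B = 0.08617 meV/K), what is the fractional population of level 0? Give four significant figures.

k_BT = 0.08617 × 576 K = 49.6339 meV.
Eᵢ/kT = 0, 0.815975, 3.48552.
Z = Σ gᵢe^(−Eᵢ/kT) = 5·e^(−0) + 6·e^(−0.815975) + 1·e^(−3.48552) = 5.00000 + 2.65325 + 0.0306378 = 7.68389.
P₀ = g₀ e^(−E₀/kT) / Z = 5.00000/7.68389 = 0.6507.

0.6507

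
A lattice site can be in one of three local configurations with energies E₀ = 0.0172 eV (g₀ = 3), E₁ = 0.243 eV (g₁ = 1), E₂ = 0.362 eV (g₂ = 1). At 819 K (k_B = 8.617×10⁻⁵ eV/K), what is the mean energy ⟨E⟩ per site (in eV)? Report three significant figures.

0.0211 eV

k_BT = 8.617×10⁻⁵ × 819 K = 0.070573 eV.
Eᵢ/kT = 0.24372, 3.4432, 5.1294.
Z = Σ gᵢe^(−Eᵢ/kT) = 3·e^(−0.24372) + 1·e^(−3.4432) + 1·e^(−5.1294) = 2.3511 + 0.031962 + 0.0059201 = 2.3890.
⟨E⟩ = Σ Eᵢ gᵢe^(−Eᵢ/kT) / Z = (0.0172·2.3511 + 0.243·0.031962 + 0.362·0.0059201) / 2.3890 = 0.0211 eV.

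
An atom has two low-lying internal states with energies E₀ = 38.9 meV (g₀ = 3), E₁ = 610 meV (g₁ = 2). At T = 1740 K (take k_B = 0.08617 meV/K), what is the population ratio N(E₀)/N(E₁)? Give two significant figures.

k_BT = 0.08617 × 1740 K = 149.9 meV.
n₀/n₁ = (g₀/g₁) exp[−(E₀−E₁)/kT] = (3/2) × exp(−(-571.1 meV)/(149.9 meV)) = (3/2) × exp(3.810) = 68.

68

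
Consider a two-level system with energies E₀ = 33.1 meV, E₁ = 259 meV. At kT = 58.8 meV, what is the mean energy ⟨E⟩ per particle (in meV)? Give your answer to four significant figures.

Eᵢ/kT = 0.562925, 4.40476.
Z = Σ e^(−Eᵢ/kT) = e^(−0.562925) + e^(−4.40476) = 0.569541 + 0.0122190 = 0.581760.
⟨E⟩ = Σ Eᵢ e^(−Eᵢ/kT) / Z = (33.1·0.569541 + 259·0.0122190) / 0.581760 = 37.84 meV.

37.84 meV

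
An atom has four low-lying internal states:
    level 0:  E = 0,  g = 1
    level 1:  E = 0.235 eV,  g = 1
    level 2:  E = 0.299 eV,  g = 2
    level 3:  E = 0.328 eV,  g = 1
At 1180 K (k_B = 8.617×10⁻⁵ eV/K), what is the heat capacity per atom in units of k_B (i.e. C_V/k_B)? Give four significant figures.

k_BT = 8.617×10⁻⁵ × 1180 K = 0.101681 eV.
Eᵢ/kT = 0, 2.31115, 2.94057, 3.22577.
Z = Σ gᵢe^(−Eᵢ/kT) = 1·e^(−0) + 1·e^(−2.31115) + 2·e^(−2.94057) + 1·e^(−3.22577) = 1.00000 + 0.0991472 + 0.105671 + 0.0397252 = 1.24454.
⟨E⟩ = 0.0545785 eV, ⟨E²⟩ = 0.0154244 eV².
C_V/k_B = (⟨E²⟩ − ⟨E⟩²)/(kT)² = (0.0154244 − 0.00297881)/0.0103390 = 1.204.

1.204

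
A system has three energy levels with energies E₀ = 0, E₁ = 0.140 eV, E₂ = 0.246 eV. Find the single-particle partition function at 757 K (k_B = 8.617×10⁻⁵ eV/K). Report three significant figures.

Z = 1.14

k_BT = 8.617×10⁻⁵ × 757 K = 0.065231 eV.
Eᵢ/kT = 0, 2.1462, 3.7712.
Z = Σ e^(−Eᵢ/kT) = e^(−0) + e^(−2.1462) + e^(−3.7712) = 1.0000 + 0.11693 + 0.023024 = 1.1400.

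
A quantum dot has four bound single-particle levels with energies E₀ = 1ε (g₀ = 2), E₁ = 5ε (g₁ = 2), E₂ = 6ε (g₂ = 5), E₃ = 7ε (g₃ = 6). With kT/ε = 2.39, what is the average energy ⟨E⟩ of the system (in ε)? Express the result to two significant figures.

Eᵢ/kT = 0.4184, 2.092, 2.510, 2.929.
Z = Σ gᵢe^(−Eᵢ/kT) = 2·e^(−0.4184) + 2·e^(−2.092) + 5·e^(−2.510) + 6·e^(−2.929) = 1.316 + 0.2469 + 0.4063 + 0.3207 = 2.290.
⟨E⟩ = Σ Eᵢ gᵢe^(−Eᵢ/kT) / Z = (1·1.316 + 5·0.2469 + 6·0.4063 + 7·0.3207) / 2.290 = 3.2 ε.

3.2 ε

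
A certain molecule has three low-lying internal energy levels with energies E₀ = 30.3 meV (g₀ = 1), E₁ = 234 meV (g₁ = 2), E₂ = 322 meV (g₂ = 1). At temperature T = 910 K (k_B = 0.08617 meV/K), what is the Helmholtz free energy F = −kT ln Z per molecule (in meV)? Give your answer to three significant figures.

17.8 meV

k_BT = 0.08617 × 910 K = 78.415 meV.
Eᵢ/kT = 0.38641, 2.9841, 4.1064.
Z = Σ gᵢe^(−Eᵢ/kT) = 1·e^(−0.38641) + 2·e^(−2.9841) + 1·e^(−4.1064) = 0.67949 + 0.10117 + 0.016467 = 0.79713.
F = −kT ln Z = −78.415 × ln(0.79713) = −78.415 × -0.22674 = 17.8 meV.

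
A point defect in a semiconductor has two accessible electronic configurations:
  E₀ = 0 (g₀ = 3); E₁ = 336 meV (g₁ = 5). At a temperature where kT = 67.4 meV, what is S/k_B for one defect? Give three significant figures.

1.17

Eᵢ/kT = 0, 4.9852.
Z = Σ gᵢe^(−Eᵢ/kT) = 3·e^(−0) + 5·e^(−4.9852) = 3.0000 + 0.034192 = 3.0342.
⟨E⟩ = Σ EᵢPᵢ = 3.7863 meV.
S/k_B = ln Z + ⟨E⟩/kT = ln(3.0342) + 3.7863/67.4 = 1.1099 + 0.056177 = 1.17.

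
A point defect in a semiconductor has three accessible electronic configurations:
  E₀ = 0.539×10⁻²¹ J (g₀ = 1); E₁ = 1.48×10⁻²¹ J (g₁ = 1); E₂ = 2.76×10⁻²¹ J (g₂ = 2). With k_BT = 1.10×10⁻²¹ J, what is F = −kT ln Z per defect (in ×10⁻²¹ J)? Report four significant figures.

Eᵢ/kT = 0.490000, 1.34545, 2.50909.
Z = Σ gᵢe^(−Eᵢ/kT) = 1·e^(−0.490000) + 1·e^(−1.34545) + 2·e^(−2.50909) = 0.612626 + 0.260422 + 0.162684 = 1.03573.
F = −kT ln Z = −1.10 × ln(1.03573) = −1.10 × 0.0351065 = -0.03862 ×10⁻²¹ J.

-0.03862 ×10⁻²¹ J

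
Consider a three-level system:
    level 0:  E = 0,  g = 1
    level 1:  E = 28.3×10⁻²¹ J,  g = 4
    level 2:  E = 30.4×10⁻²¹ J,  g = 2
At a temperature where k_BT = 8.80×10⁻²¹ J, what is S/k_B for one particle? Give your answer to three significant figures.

0.802

Eᵢ/kT = 0, 3.2159, 3.4545.
Z = Σ gᵢe^(−Eᵢ/kT) = 1·e^(−0) + 4·e^(−3.2159) + 2·e^(−3.4545) = 1.0000 + 0.16048 + 0.063206 = 1.2237.
⟨E⟩ = Σ EᵢPᵢ = 5.2816 ×10⁻²¹ J.
S/k_B = ln Z + ⟨E⟩/kT = ln(1.2237) + 5.2816/8.80 = 0.20188 + 0.60018 = 0.802.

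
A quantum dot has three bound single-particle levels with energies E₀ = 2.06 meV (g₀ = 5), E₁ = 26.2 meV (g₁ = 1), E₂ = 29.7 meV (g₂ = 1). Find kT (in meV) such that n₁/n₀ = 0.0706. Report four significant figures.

23.18 meV

n₁/n₀ = (g₁/g₀) exp[−(E₁−E₀)/kT] = 0.0706.
⇒ (E₁−E₀)/kT = ln((1/5)/0.0706) = ln(2.83286) = 1.04129.
kT = 24.14 meV / 1.04129 = 23.18 meV.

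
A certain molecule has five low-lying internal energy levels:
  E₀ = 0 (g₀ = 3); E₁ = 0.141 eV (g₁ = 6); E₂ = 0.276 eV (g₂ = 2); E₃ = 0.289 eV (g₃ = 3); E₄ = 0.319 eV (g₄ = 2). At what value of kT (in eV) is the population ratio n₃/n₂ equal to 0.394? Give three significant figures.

n₃/n₂ = (g₃/g₂) exp[−(E₃−E₂)/kT] = 0.394.
⇒ (E₃−E₂)/kT = ln((3/2)/0.394) = ln(3.8071) = 1.3369.
kT = 0.013 eV / 1.3369 = 0.00972 eV.

0.00972 eV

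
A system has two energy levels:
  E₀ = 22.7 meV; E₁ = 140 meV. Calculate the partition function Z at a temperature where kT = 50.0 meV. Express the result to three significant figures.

Z = 0.696

Eᵢ/kT = 0.45400, 2.8000.
Z = Σ e^(−Eᵢ/kT) = e^(−0.45400) + e^(−2.8000) = 0.63508 + 0.060810 = 0.69589.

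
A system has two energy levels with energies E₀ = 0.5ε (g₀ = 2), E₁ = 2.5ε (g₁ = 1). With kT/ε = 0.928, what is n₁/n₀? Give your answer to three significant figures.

0.0579

n₁/n₀ = (g₁/g₀) exp[−(E₁−E₀)/kT] = (1/2) × exp(−(2.0ε)/(0.928ε)) = (1/2) × exp(-2.1552) = 0.0579.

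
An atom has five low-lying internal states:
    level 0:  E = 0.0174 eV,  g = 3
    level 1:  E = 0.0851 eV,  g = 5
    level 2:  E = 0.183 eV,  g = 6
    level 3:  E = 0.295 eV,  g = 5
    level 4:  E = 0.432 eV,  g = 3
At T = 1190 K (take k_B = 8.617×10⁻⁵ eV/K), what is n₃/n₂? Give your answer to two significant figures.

0.28

k_BT = 8.617×10⁻⁵ × 1190 K = 0.1025 eV.
n₃/n₂ = (g₃/g₂) exp[−(E₃−E₂)/kT] = (5/6) × exp(−(0.112 eV)/(0.1025 eV)) = (5/6) × exp(-1.093) = 0.28.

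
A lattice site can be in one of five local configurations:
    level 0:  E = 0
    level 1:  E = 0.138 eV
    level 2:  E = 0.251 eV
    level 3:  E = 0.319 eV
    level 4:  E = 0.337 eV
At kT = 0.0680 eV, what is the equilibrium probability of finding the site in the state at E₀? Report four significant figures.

0.8528

Eᵢ/kT = 0, 2.02941, 3.69118, 4.69118, 4.95588.
Z = Σ e^(−Eᵢ/kT) = e^(−0) + e^(−2.02941) + e^(−3.69118) + e^(−4.69118) + e^(−4.95588) = 1.00000 + 0.131413 + 0.0249426 + 0.00917585 + 0.00704188 = 1.17257.
P₀ = e^(−E₀/kT) / Z = 1.00000/1.17257 = 0.8528.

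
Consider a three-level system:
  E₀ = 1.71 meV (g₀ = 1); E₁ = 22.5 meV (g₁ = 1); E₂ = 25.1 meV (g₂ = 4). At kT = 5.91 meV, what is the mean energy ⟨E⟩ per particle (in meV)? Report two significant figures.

Eᵢ/kT = 0.2893, 3.807, 4.247.
Z = Σ gᵢe^(−Eᵢ/kT) = 1·e^(−0.2893) + 1·e^(−3.807) + 4·e^(−4.247) = 0.7488 + 0.02221 + 0.05723 = 0.8282.
⟨E⟩ = Σ Eᵢ gᵢe^(−Eᵢ/kT) / Z = (1.71·0.7488 + 22.5·0.02221 + 25.1·0.05723) / 0.8282 = 3.9 meV.

3.9 meV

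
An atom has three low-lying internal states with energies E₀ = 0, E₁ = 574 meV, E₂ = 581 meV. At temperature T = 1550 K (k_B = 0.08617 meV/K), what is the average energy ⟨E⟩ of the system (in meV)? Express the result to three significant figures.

k_BT = 0.08617 × 1550 K = 133.56 meV.
Eᵢ/kT = 0, 4.2977, 4.3501.
Z = Σ e^(−Eᵢ/kT) = e^(−0) + e^(−4.2977) + e^(−4.3501) = 1.0000 + 0.013600 + 0.012906 = 1.0265.
⟨E⟩ = Σ Eᵢ e^(−Eᵢ/kT) / Z = (0·1.0000 + 574·0.013600 + 581·0.012906) / 1.0265 = 14.9 meV.

14.9 meV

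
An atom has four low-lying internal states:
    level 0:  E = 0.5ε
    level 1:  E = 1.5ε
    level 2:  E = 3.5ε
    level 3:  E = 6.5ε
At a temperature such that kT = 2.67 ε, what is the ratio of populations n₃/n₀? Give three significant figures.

0.106

n₃/n₀ = exp[−(E₃−E₀)/kT] = exp(−(6.0ε)/(2.67ε)) = exp(-2.2472) = 0.106.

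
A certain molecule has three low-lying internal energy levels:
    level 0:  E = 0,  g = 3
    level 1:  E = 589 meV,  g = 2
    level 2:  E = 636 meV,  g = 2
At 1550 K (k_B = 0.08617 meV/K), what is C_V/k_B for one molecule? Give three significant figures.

k_BT = 0.08617 × 1550 K = 133.56 meV.
Eᵢ/kT = 0, 4.4100, 4.7619.
Z = Σ gᵢe^(−Eᵢ/kT) = 3·e^(−0) + 2·e^(−4.4100) + 2·e^(−4.7619) = 3.0000 + 0.024310 + 0.017099 = 3.0414.
⟨E⟩ = 8.2835 meV, ⟨E²⟩ = 5047.1 meV².
C_V/k_B = (⟨E²⟩ − ⟨E⟩²)/(kT)² = (5047.1 − 68.616)/17838 = 0.279.

0.279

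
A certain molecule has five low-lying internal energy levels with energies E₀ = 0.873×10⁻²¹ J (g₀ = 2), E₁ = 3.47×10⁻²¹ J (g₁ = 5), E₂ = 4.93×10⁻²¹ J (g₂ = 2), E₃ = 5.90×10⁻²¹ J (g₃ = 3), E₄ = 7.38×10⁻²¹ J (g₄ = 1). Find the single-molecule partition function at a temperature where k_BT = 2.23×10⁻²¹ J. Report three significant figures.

Z = 2.88

Eᵢ/kT = 0.39148, 1.5561, 2.2108, 2.6457, 3.3094.
Z = Σ gᵢe^(−Eᵢ/kT) = 2·e^(−0.39148) + 5·e^(−1.5561) + 2·e^(−2.2108) + 3·e^(−2.6457) + 1·e^(−3.3094) = 1.3521 + 1.0548 + 0.21923 + 0.21287 + 0.036538 = 2.8755.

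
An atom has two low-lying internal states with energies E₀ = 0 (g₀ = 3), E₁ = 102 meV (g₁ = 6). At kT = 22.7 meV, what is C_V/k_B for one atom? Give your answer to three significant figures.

0.432

Eᵢ/kT = 0, 4.4934.
Z = Σ gᵢe^(−Eᵢ/kT) = 3·e^(−0) + 6·e^(−4.4934) = 3.0000 + 0.067095 = 3.0671.
⟨E⟩ = 2.2313 meV, ⟨E²⟩ = 227.59 meV².
C_V/k_B = (⟨E²⟩ − ⟨E⟩²)/(kT)² = (227.59 − 4.9787)/515.29 = 0.432.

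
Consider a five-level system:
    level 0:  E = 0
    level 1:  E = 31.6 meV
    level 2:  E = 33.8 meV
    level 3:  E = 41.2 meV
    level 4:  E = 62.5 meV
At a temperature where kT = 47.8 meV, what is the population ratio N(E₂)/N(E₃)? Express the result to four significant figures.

n₂/n₃ = exp[−(E₂−E₃)/kT] = exp(−(-7.4 meV)/(47.8 meV)) = exp(0.154812) = 1.167.

1.167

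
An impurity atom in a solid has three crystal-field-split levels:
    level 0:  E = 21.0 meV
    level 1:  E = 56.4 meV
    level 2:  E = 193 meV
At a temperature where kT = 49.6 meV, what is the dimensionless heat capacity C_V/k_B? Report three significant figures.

0.320

Eᵢ/kT = 0.42339, 1.1371, 3.8911.
Z = Σ e^(−Eᵢ/kT) = e^(−0.42339) + e^(−1.1371) + e^(−3.8911) = 0.65482 + 0.32075 + 0.020423 = 0.99599.
⟨E⟩ = 35.927 meV, ⟨E²⟩ = 2078.1 meV².
C_V/k_B = (⟨E²⟩ − ⟨E⟩²)/(kT)² = (2078.1 − 1290.7)/2460.2 = 0.320.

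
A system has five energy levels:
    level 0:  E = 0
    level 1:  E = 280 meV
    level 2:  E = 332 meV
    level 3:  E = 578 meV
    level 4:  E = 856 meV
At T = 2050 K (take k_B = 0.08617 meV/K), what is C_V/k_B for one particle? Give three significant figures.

k_BT = 0.08617 × 2050 K = 176.65 meV.
Eᵢ/kT = 0, 1.5851, 1.8794, 3.2720, 4.8457.
Z = Σ e^(−Eᵢ/kT) = e^(−0) + e^(−1.5851) + e^(−1.8794) + e^(−3.2720) + e^(−4.8457) = 1.0000 + 0.20493 + 0.15268 + 0.037930 + 0.0078621 = 1.4034.
⟨E⟩ = 97.423 meV, ⟨E²⟩ = 36574 meV².
C_V/k_B = (⟨E²⟩ − ⟨E⟩²)/(kT)² = (36574 − 9491.2)/31205 = 0.868.

0.868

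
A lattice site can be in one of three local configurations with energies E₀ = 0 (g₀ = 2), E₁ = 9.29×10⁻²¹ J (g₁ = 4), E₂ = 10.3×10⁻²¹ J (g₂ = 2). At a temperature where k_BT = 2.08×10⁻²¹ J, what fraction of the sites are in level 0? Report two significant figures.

Eᵢ/kT = 0, 4.466, 4.952.
Z = Σ gᵢe^(−Eᵢ/kT) = 2·e^(−0) + 4·e^(−4.466) + 2·e^(−4.952) = 2.000 + 0.04597 + 0.01414 = 2.060.
P₀ = g₀ e^(−E₀/kT) / Z = 2.000/2.060 = 0.97.

0.97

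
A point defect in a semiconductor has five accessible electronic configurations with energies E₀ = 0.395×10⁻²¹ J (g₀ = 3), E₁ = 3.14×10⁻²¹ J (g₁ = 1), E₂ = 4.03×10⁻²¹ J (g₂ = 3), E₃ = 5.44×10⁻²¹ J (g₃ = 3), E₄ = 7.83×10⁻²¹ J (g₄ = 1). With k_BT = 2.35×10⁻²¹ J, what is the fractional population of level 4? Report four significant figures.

0.009732

Eᵢ/kT = 0.168085, 1.33617, 1.71489, 2.31489, 3.33191.
Z = Σ gᵢe^(−Eᵢ/kT) = 3·e^(−0.168085) + 1·e^(−1.33617) + 3·e^(−1.71489) + 3·e^(−2.31489) + 1·e^(−3.33191) = 2.53585 + 0.262850 + 0.539951 + 0.296331 + 0.0357248 = 3.67071.
P₄ = g₄ e^(−E₄/kT) / Z = 0.0357248/3.67071 = 0.009732.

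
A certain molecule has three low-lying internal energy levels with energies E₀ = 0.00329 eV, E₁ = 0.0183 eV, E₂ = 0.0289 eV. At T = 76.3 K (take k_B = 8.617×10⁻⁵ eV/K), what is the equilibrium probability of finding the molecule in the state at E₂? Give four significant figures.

k_BT = 8.617×10⁻⁵ × 76.3 K = 0.00657477 eV.
Eᵢ/kT = 0.500398, 2.78337, 4.39559.
Z = Σ e^(−Eᵢ/kT) = e^(−0.500398) + e^(−2.78337) + e^(−4.39559) = 0.606289 + 0.0618298 + 0.0123316 = 0.680450.
P₂ = e^(−E₂/kT) / Z = 0.0123316/0.680450 = 0.01812.

0.01812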